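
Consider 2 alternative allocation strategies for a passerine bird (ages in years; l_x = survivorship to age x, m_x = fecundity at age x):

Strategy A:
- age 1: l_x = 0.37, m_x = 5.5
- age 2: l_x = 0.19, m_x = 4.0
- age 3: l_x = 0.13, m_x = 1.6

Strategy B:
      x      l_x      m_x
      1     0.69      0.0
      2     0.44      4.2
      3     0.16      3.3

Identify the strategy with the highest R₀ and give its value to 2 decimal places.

3.00

Strategy A: R₀ = 0.37×5.5 + 0.19×4.0 + 0.13×1.6 = 3.0030
Strategy B: R₀ = 0.69×0.0 + 0.44×4.2 + 0.16×3.3 = 2.3760
Highest R₀: strategy A with 3.0030.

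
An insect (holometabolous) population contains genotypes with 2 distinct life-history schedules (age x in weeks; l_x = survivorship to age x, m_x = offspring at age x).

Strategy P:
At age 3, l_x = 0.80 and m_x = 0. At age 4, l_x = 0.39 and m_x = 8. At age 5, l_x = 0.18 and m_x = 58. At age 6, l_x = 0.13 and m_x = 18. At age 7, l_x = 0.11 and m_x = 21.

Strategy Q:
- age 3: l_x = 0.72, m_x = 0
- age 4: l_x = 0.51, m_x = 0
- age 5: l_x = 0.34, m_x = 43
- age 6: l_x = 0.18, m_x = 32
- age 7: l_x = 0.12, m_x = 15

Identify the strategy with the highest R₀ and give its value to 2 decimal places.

22.18

Strategy P: R₀ = 0.80×0 + 0.39×8 + 0.18×58 + 0.13×18 + 0.11×21 = 18.2100
Strategy Q: R₀ = 0.72×0 + 0.51×0 + 0.34×43 + 0.18×32 + 0.12×15 = 22.1800
Highest R₀: strategy Q with 22.1800.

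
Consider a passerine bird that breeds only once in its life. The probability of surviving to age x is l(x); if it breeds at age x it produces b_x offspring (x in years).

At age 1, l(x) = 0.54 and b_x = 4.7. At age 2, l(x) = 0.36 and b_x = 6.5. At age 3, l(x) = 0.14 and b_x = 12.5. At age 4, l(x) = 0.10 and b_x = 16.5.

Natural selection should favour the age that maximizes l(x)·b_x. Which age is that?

Expected offspring if breeding at age x = l(x) × b_x:
  age 1: 0.54 × 4.7 = 2.538
  age 2: 0.36 × 6.5 = 2.340
  age 3: 0.14 × 12.5 = 1.750
  age 4: 0.10 × 16.5 = 1.650
Maximum at age 1 (2.538).

1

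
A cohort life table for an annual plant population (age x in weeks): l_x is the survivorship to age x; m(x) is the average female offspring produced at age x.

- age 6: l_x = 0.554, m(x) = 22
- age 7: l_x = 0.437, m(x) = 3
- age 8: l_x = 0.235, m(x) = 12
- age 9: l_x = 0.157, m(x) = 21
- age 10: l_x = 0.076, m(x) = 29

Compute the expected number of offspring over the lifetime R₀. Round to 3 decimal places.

R₀ = Σ l_x m(x):
  age 6: 0.554 × 22 = 12.1880
  age 7: 0.437 × 3 = 1.3110
  age 8: 0.235 × 12 = 2.8200
  age 9: 0.157 × 21 = 3.2970
  age 10: 0.076 × 29 = 2.2040
R₀ = 12.1880 + 1.3110 + 2.8200 + 3.2970 + 2.2040 = 21.8200

21.820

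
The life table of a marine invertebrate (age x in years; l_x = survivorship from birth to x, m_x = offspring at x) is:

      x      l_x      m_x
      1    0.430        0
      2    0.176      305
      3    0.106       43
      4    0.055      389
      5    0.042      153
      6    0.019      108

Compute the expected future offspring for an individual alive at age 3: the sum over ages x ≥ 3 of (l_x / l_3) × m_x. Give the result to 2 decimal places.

l_3 = 0.106. Conditional survival from age 3 to x is l_x / l_3.
  x=3: (0.106/0.106) × 43 = 43.0000
  x=4: (0.055/0.106) × 389 = 201.8396
  x=5: (0.042/0.106) × 153 = 60.6226
  x=6: (0.019/0.106) × 108 = 19.3585
Sum = 43.0000 + 201.8396 + 60.6226 + 19.3585 = 324.8208

324.82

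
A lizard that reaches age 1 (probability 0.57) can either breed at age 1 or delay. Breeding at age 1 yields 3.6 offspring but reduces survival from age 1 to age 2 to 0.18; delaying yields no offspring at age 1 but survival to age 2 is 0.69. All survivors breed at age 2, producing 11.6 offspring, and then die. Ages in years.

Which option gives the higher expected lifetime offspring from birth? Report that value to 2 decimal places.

breed at age 1: R₀ = 0.57 × (3.6 + 0.18 × 11.6) = 0.57 × 5.6880 = 3.2422
delay to age 2: R₀ = 0.57 × (0.69 × 11.6) = 0.57 × 8.0040 = 4.5623
Higher: delay to age 2 (4.5623).

4.56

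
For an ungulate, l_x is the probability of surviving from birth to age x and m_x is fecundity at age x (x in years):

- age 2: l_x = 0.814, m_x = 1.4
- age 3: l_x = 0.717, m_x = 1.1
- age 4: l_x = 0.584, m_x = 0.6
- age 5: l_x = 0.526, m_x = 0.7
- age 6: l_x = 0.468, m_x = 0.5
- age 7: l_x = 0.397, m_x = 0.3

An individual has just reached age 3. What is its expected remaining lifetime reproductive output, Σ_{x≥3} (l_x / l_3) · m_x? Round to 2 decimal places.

l_3 = 0.717. Conditional survival from age 3 to x is l_x / l_3.
  x=3: (0.717/0.717) × 1.1 = 1.1000
  x=4: (0.584/0.717) × 0.6 = 0.4887
  x=5: (0.526/0.717) × 0.7 = 0.5135
  x=6: (0.468/0.717) × 0.5 = 0.3264
  x=7: (0.397/0.717) × 0.3 = 0.1661
Sum = 1.1000 + 0.4887 + 0.5135 + 0.3264 + 0.1661 = 2.5947

2.59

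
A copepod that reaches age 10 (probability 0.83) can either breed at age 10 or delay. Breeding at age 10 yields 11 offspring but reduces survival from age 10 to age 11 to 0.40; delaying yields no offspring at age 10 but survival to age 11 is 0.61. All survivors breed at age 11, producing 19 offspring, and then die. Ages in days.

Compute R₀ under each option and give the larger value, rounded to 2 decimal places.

15.44

breed at age 10: R₀ = 0.83 × (11 + 0.40 × 19) = 0.83 × 18.6000 = 15.4380
delay to age 11: R₀ = 0.83 × (0.61 × 19) = 0.83 × 11.5900 = 9.6197
Higher: breed at age 10 (15.4380).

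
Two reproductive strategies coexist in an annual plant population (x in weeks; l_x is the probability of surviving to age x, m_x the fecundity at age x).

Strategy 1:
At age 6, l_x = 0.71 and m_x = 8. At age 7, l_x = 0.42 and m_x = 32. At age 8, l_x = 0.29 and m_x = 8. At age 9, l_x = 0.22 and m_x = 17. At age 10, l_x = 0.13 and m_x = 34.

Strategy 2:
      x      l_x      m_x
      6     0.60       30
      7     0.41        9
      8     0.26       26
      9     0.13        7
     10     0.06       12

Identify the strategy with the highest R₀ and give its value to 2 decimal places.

30.08

Strategy 1: R₀ = 0.71×8 + 0.42×32 + 0.29×8 + 0.22×17 + 0.13×34 = 29.6000
Strategy 2: R₀ = 0.60×30 + 0.41×9 + 0.26×26 + 0.13×7 + 0.06×12 = 30.0800
Highest R₀: strategy 2 with 30.0800.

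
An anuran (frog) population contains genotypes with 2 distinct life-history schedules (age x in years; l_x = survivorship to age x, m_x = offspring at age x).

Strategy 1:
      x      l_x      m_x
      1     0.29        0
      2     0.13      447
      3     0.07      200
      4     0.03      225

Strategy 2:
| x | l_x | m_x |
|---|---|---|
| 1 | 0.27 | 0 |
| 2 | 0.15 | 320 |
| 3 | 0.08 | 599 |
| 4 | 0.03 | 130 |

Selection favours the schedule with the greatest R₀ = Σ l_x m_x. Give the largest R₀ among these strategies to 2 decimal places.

99.82

Strategy 1: R₀ = 0.29×0 + 0.13×447 + 0.07×200 + 0.03×225 = 78.8600
Strategy 2: R₀ = 0.27×0 + 0.15×320 + 0.08×599 + 0.03×130 = 99.8200
Highest R₀: strategy 2 with 99.8200.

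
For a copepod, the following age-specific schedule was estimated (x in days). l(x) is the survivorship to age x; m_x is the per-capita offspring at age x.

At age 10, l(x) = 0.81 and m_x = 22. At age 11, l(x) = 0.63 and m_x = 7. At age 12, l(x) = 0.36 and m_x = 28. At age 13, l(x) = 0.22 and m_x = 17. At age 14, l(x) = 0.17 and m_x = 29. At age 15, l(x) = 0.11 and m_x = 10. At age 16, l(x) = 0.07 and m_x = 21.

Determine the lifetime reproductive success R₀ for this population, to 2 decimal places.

43.55

R₀ = Σ l(x) m_x:
  age 10: 0.81 × 22 = 17.8200
  age 11: 0.63 × 7 = 4.4100
  age 12: 0.36 × 28 = 10.0800
  age 13: 0.22 × 17 = 3.7400
  age 14: 0.17 × 29 = 4.9300
  age 15: 0.11 × 10 = 1.1000
  age 16: 0.07 × 21 = 1.4700
R₀ = 17.8200 + 4.4100 + 10.0800 + 3.7400 + 4.9300 + 1.1000 + 1.4700 = 43.5500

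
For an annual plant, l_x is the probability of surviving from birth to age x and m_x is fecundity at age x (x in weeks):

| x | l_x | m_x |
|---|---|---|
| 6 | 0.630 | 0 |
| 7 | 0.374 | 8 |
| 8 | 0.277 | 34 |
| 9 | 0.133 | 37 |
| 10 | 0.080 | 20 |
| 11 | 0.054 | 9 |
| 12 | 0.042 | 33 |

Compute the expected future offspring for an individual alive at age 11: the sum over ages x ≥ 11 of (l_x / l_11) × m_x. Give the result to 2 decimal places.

l_11 = 0.054. Conditional survival from age 11 to x is l_x / l_11.
  x=11: (0.054/0.054) × 9 = 9.0000
  x=12: (0.042/0.054) × 33 = 25.6667
Sum = 9.0000 + 25.6667 = 34.6667

34.67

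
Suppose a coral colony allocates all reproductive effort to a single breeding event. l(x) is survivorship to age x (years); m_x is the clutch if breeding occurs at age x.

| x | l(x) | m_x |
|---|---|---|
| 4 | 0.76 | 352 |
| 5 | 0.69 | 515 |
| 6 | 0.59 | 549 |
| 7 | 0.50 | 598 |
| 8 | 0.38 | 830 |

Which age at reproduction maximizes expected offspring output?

5

Expected offspring if breeding at age x = l(x) × m_x:
  age 4: 0.76 × 352 = 267.520
  age 5: 0.69 × 515 = 355.350
  age 6: 0.59 × 549 = 323.910
  age 7: 0.50 × 598 = 299.000
  age 8: 0.38 × 830 = 315.400
Maximum at age 5 (355.350).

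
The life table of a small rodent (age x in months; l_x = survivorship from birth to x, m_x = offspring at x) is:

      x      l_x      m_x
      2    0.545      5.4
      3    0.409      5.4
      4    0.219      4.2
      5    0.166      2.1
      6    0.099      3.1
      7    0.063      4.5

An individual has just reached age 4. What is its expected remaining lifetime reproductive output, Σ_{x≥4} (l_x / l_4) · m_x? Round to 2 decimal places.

l_4 = 0.219. Conditional survival from age 4 to x is l_x / l_4.
  x=4: (0.219/0.219) × 4.2 = 4.2000
  x=5: (0.166/0.219) × 2.1 = 1.5918
  x=6: (0.099/0.219) × 3.1 = 1.4014
  x=7: (0.063/0.219) × 4.5 = 1.2945
Sum = 4.2000 + 1.5918 + 1.4014 + 1.2945 = 8.4877

8.49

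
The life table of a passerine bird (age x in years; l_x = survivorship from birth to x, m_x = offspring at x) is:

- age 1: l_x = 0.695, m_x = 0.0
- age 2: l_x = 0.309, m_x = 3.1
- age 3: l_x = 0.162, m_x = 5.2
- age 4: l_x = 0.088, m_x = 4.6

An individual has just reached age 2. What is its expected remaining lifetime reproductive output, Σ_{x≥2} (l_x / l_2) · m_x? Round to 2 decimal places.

l_2 = 0.309. Conditional survival from age 2 to x is l_x / l_2.
  x=2: (0.309/0.309) × 3.1 = 3.1000
  x=3: (0.162/0.309) × 5.2 = 2.7262
  x=4: (0.088/0.309) × 4.6 = 1.3100
Sum = 3.1000 + 2.7262 + 1.3100 = 7.1362

7.14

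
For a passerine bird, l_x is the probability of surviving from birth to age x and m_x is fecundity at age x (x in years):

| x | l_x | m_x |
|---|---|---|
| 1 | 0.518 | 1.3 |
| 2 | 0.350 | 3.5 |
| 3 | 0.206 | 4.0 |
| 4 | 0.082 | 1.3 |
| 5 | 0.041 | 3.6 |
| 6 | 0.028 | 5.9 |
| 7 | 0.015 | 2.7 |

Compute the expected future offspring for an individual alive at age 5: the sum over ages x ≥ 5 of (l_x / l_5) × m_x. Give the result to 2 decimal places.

8.62

l_5 = 0.041. Conditional survival from age 5 to x is l_x / l_5.
  x=5: (0.041/0.041) × 3.6 = 3.6000
  x=6: (0.028/0.041) × 5.9 = 4.0293
  x=7: (0.015/0.041) × 2.7 = 0.9878
Sum = 3.6000 + 4.0293 + 0.9878 = 8.6171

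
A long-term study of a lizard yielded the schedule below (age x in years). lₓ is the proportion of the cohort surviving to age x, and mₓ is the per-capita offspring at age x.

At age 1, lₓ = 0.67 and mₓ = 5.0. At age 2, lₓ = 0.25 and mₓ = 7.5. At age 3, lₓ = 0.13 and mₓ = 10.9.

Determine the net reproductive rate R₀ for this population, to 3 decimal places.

R₀ = Σ lₓ mₓ:
  age 1: 0.67 × 5.0 = 3.3500
  age 2: 0.25 × 7.5 = 1.8750
  age 3: 0.13 × 10.9 = 1.4170
R₀ = 3.3500 + 1.8750 + 1.4170 = 6.6420

6.642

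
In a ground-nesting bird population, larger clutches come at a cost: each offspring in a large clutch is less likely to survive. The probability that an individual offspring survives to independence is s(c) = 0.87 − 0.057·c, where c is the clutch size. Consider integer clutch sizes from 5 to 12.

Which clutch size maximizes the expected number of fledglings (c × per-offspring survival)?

8

Expected fledglings = c × s(c):
  c=5: 5 × 0.585 = 2.925
  c=6: 6 × 0.528 = 3.168
  c=7: 7 × 0.471 = 3.297
  c=8: 8 × 0.414 = 3.312
  c=9: 9 × 0.357 = 3.213
  c=10: 10 × 0.300 = 3.000
  c=11: 11 × 0.243 = 2.673
  c=12: 12 × 0.186 = 2.232
Maximum at c = 8 (3.312 fledglings).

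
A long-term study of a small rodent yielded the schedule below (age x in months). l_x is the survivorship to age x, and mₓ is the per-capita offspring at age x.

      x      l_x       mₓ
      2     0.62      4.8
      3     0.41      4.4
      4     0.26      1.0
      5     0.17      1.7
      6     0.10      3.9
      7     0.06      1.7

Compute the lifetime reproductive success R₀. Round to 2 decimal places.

5.82

R₀ = Σ l_x mₓ:
  age 2: 0.62 × 4.8 = 2.9760
  age 3: 0.41 × 4.4 = 1.8040
  age 4: 0.26 × 1.0 = 0.2600
  age 5: 0.17 × 1.7 = 0.2890
  age 6: 0.10 × 3.9 = 0.3900
  age 7: 0.06 × 1.7 = 0.1020
R₀ = 2.9760 + 1.8040 + 0.2600 + 0.2890 + 0.3900 + 0.1020 = 5.8210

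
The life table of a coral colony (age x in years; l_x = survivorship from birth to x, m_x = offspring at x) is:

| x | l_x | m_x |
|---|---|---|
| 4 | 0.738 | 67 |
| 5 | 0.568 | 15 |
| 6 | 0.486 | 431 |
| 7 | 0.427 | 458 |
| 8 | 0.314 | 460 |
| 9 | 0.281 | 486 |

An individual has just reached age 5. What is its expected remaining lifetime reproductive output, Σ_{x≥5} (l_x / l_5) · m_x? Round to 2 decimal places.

1222.81

l_5 = 0.568. Conditional survival from age 5 to x is l_x / l_5.
  x=5: (0.568/0.568) × 15 = 15.0000
  x=6: (0.486/0.568) × 431 = 368.7782
  x=7: (0.427/0.568) × 458 = 344.3063
  x=8: (0.314/0.568) × 460 = 254.2958
  x=9: (0.281/0.568) × 486 = 240.4331
Sum = 15.0000 + 368.7782 + 344.3063 + 254.2958 + 240.4331 = 1222.8134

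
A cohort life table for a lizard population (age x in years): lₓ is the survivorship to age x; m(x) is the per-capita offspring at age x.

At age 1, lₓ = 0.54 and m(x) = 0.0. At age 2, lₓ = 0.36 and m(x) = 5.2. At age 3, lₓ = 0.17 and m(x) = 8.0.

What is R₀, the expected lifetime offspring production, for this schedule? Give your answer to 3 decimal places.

3.232

R₀ = Σ lₓ m(x):
  age 1: 0.54 × 0.0 = 0.0000
  age 2: 0.36 × 5.2 = 1.8720
  age 3: 0.17 × 8.0 = 1.3600
R₀ = 0.0000 + 1.8720 + 1.3600 = 3.2320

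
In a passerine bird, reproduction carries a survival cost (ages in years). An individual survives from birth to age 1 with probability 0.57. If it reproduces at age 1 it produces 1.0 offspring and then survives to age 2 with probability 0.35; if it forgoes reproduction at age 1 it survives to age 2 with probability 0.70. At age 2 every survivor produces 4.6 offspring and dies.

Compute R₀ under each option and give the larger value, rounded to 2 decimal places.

1.84

breed at age 1: R₀ = 0.57 × (1.0 + 0.35 × 4.6) = 0.57 × 2.6100 = 1.4877
delay to age 2: R₀ = 0.57 × (0.70 × 4.6) = 0.57 × 3.2200 = 1.8354
Higher: delay to age 2 (1.8354).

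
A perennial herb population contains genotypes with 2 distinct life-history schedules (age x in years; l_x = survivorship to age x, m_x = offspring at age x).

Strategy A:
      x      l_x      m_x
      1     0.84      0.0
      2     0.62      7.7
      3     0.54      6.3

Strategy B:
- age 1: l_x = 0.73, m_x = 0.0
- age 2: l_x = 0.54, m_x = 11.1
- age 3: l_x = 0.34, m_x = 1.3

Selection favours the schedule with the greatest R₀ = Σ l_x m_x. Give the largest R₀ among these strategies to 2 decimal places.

Strategy A: R₀ = 0.84×0.0 + 0.62×7.7 + 0.54×6.3 = 8.1760
Strategy B: R₀ = 0.73×0.0 + 0.54×11.1 + 0.34×1.3 = 6.4360
Highest R₀: strategy A with 8.1760.

8.18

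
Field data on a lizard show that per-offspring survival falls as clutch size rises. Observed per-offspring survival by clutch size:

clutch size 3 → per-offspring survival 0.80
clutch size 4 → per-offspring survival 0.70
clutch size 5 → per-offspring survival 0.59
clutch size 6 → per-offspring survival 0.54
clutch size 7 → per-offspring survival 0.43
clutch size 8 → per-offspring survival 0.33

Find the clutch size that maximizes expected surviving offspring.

6

Expected surviving offspring = c × s(c):
  c=3: 3 × 0.80 = 2.400
  c=4: 4 × 0.70 = 2.800
  c=5: 5 × 0.59 = 2.950
  c=6: 6 × 0.54 = 3.240
  c=7: 7 × 0.43 = 3.010
  c=8: 8 × 0.33 = 2.640
Maximum at c = 6 (3.240 surviving offspring).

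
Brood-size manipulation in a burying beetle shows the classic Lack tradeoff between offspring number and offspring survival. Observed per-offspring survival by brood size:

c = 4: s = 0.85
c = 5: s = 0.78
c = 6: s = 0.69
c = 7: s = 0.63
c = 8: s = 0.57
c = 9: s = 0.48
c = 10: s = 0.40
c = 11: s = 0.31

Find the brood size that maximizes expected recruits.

8

Expected recruits = c × s(c):
  c=4: 4 × 0.85 = 3.400
  c=5: 5 × 0.78 = 3.900
  c=6: 6 × 0.69 = 4.140
  c=7: 7 × 0.63 = 4.410
  c=8: 8 × 0.57 = 4.560
  c=9: 9 × 0.48 = 4.320
  c=10: 10 × 0.40 = 4.000
  c=11: 11 × 0.31 = 3.410
Maximum at c = 8 (4.560 recruits).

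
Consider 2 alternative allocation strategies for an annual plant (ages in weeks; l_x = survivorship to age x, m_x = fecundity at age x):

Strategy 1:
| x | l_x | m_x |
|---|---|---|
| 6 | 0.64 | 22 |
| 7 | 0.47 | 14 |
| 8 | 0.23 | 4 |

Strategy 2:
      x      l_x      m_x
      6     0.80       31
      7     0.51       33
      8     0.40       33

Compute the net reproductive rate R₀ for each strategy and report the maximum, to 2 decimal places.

54.83

Strategy 1: R₀ = 0.64×22 + 0.47×14 + 0.23×4 = 21.5800
Strategy 2: R₀ = 0.80×31 + 0.51×33 + 0.40×33 = 54.8300
Highest R₀: strategy 2 with 54.8300.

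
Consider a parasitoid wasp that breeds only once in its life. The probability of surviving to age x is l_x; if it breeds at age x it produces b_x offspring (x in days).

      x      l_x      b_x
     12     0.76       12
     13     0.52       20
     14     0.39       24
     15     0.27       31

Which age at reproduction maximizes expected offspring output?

13

Expected offspring if breeding at age x = l_x × b_x:
  age 12: 0.76 × 12 = 9.120
  age 13: 0.52 × 20 = 10.400
  age 14: 0.39 × 24 = 9.360
  age 15: 0.27 × 31 = 8.370
Maximum at age 13 (10.400).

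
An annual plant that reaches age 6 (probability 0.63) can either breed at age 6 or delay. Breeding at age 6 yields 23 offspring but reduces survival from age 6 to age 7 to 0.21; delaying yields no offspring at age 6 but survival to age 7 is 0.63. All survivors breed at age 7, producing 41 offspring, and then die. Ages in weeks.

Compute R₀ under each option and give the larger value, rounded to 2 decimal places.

19.91

breed at age 6: R₀ = 0.63 × (23 + 0.21 × 41) = 0.63 × 31.6100 = 19.9143
delay to age 7: R₀ = 0.63 × (0.63 × 41) = 0.63 × 25.8300 = 16.2729
Higher: breed at age 6 (19.9143).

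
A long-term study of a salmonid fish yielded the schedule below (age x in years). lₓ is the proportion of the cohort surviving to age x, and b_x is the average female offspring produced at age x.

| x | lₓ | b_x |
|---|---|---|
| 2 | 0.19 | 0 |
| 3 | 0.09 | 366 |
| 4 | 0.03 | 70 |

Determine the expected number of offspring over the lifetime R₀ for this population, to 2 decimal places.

35.04

R₀ = Σ lₓ b_x:
  age 2: 0.19 × 0 = 0.0000
  age 3: 0.09 × 366 = 32.9400
  age 4: 0.03 × 70 = 2.1000
R₀ = 0.0000 + 32.9400 + 2.1000 = 35.0400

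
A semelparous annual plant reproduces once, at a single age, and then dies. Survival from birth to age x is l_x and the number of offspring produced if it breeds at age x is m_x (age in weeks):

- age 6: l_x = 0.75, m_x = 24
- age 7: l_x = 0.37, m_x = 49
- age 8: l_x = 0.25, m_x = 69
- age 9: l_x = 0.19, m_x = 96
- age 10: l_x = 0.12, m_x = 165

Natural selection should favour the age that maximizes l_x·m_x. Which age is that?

10

Expected offspring if breeding at age x = l_x × m_x:
  age 6: 0.75 × 24 = 18.000
  age 7: 0.37 × 49 = 18.130
  age 8: 0.25 × 69 = 17.250
  age 9: 0.19 × 96 = 18.240
  age 10: 0.12 × 165 = 19.800
Maximum at age 10 (19.800).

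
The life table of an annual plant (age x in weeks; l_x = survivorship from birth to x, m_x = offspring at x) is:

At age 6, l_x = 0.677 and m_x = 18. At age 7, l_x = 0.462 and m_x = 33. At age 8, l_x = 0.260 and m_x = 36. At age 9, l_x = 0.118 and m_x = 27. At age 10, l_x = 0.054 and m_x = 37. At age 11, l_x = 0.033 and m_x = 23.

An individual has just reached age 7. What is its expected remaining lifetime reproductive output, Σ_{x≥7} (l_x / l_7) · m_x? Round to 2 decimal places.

l_7 = 0.462. Conditional survival from age 7 to x is l_x / l_7.
  x=7: (0.462/0.462) × 33 = 33.0000
  x=8: (0.260/0.462) × 36 = 20.2597
  x=9: (0.118/0.462) × 27 = 6.8961
  x=10: (0.054/0.462) × 37 = 4.3247
  x=11: (0.033/0.462) × 23 = 1.6429
Sum = 33.0000 + 20.2597 + 6.8961 + 4.3247 + 1.6429 = 66.1234

66.12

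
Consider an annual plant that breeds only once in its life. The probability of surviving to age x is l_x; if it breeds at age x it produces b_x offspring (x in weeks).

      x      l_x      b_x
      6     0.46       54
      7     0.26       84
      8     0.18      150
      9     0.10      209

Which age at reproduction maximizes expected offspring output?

Expected offspring if breeding at age x = l_x × b_x:
  age 6: 0.46 × 54 = 24.840
  age 7: 0.26 × 84 = 21.840
  age 8: 0.18 × 150 = 27.000
  age 9: 0.10 × 209 = 20.900
Maximum at age 8 (27.000).

8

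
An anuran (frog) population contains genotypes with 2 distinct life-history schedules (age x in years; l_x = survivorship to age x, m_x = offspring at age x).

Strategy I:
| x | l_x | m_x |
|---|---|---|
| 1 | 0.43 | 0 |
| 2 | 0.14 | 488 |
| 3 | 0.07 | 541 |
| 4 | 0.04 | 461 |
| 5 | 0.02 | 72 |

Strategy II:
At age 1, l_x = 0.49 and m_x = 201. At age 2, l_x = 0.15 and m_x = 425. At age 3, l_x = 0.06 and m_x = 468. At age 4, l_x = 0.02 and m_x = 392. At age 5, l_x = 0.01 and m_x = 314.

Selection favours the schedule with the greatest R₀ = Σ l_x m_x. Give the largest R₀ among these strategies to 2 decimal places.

201.30

Strategy I: R₀ = 0.43×0 + 0.14×488 + 0.07×541 + 0.04×461 + 0.02×72 = 126.0700
Strategy II: R₀ = 0.49×201 + 0.15×425 + 0.06×468 + 0.02×392 + 0.01×314 = 201.3000
Highest R₀: strategy II with 201.3000.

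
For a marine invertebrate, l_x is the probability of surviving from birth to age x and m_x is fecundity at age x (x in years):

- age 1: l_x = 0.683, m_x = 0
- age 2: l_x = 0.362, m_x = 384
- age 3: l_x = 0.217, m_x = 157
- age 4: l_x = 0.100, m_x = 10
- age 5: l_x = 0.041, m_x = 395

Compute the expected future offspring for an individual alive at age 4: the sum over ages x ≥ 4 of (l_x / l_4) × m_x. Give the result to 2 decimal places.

171.95

l_4 = 0.100. Conditional survival from age 4 to x is l_x / l_4.
  x=4: (0.100/0.100) × 10 = 10.0000
  x=5: (0.041/0.100) × 395 = 161.9500
Sum = 10.0000 + 161.9500 = 171.9500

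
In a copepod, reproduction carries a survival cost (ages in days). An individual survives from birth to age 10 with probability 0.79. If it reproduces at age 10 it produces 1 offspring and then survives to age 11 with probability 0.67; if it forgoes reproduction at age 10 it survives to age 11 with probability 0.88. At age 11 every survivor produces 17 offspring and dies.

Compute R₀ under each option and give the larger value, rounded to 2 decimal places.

11.82

breed at age 10: R₀ = 0.79 × (1 + 0.67 × 17) = 0.79 × 12.3900 = 9.7881
delay to age 11: R₀ = 0.79 × (0.88 × 17) = 0.79 × 14.9600 = 11.8184
Higher: delay to age 11 (11.8184).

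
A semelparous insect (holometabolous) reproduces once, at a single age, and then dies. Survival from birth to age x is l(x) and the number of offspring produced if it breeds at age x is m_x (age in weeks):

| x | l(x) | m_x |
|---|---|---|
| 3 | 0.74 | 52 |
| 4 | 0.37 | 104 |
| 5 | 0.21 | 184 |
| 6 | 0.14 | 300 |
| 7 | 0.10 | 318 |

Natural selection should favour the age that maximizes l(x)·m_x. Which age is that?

6

Expected offspring if breeding at age x = l(x) × m_x:
  age 3: 0.74 × 52 = 38.480
  age 4: 0.37 × 104 = 38.480
  age 5: 0.21 × 184 = 38.640
  age 6: 0.14 × 300 = 42.000
  age 7: 0.10 × 318 = 31.800
Maximum at age 6 (42.000).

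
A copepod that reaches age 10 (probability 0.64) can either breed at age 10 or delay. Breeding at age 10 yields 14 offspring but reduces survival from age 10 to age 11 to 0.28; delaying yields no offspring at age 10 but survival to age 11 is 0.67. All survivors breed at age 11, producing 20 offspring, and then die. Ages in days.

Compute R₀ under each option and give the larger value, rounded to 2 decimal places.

breed at age 10: R₀ = 0.64 × (14 + 0.28 × 20) = 0.64 × 19.6000 = 12.5440
delay to age 11: R₀ = 0.64 × (0.67 × 20) = 0.64 × 13.4000 = 8.5760
Higher: breed at age 10 (12.5440).

12.54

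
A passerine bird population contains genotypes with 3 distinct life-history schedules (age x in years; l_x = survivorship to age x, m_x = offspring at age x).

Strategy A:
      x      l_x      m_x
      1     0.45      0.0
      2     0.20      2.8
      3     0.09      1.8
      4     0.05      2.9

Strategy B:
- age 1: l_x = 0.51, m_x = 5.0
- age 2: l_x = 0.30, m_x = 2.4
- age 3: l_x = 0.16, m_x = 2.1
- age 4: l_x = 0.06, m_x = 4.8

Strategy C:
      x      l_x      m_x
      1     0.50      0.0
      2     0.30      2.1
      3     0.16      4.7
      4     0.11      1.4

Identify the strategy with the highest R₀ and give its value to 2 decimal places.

3.89

Strategy A: R₀ = 0.45×0.0 + 0.20×2.8 + 0.09×1.8 + 0.05×2.9 = 0.8670
Strategy B: R₀ = 0.51×5.0 + 0.30×2.4 + 0.16×2.1 + 0.06×4.8 = 3.8940
Strategy C: R₀ = 0.50×0.0 + 0.30×2.1 + 0.16×4.7 + 0.11×1.4 = 1.5360
Highest R₀: strategy B with 3.8940.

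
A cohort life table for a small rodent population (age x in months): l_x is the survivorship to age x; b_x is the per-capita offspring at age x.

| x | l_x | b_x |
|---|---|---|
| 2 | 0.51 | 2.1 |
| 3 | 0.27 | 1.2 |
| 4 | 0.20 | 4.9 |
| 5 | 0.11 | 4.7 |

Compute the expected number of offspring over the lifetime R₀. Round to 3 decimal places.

2.892

R₀ = Σ l_x b_x:
  age 2: 0.51 × 2.1 = 1.0710
  age 3: 0.27 × 1.2 = 0.3240
  age 4: 0.20 × 4.9 = 0.9800
  age 5: 0.11 × 4.7 = 0.5170
R₀ = 1.0710 + 0.3240 + 0.9800 + 0.5170 = 2.8920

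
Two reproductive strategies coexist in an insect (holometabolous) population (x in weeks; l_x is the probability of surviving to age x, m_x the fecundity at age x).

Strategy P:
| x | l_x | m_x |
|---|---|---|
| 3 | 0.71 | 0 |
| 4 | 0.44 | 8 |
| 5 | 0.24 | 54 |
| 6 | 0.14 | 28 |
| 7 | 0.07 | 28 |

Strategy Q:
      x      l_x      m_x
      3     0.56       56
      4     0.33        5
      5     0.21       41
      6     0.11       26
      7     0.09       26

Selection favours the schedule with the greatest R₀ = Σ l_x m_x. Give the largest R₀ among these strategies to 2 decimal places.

Strategy P: R₀ = 0.71×0 + 0.44×8 + 0.24×54 + 0.14×28 + 0.07×28 = 22.3600
Strategy Q: R₀ = 0.56×56 + 0.33×5 + 0.21×41 + 0.11×26 + 0.09×26 = 46.8200
Highest R₀: strategy Q with 46.8200.

46.82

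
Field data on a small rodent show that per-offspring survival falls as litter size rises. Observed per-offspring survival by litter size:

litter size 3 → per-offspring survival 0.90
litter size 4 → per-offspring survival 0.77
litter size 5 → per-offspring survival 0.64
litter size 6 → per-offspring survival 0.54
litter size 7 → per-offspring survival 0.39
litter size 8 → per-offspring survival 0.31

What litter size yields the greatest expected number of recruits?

6

Expected recruits = c × s(c):
  c=3: 3 × 0.90 = 2.700
  c=4: 4 × 0.77 = 3.080
  c=5: 5 × 0.64 = 3.200
  c=6: 6 × 0.54 = 3.240
  c=7: 7 × 0.39 = 2.730
  c=8: 8 × 0.31 = 2.480
Maximum at c = 6 (3.240 recruits).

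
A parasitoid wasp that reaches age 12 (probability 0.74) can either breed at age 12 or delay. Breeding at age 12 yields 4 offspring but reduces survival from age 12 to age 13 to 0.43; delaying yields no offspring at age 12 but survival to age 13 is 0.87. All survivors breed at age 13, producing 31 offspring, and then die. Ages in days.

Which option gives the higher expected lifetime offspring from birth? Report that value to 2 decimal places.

19.96

breed at age 12: R₀ = 0.74 × (4 + 0.43 × 31) = 0.74 × 17.3300 = 12.8242
delay to age 13: R₀ = 0.74 × (0.87 × 31) = 0.74 × 26.9700 = 19.9578
Higher: delay to age 13 (19.9578).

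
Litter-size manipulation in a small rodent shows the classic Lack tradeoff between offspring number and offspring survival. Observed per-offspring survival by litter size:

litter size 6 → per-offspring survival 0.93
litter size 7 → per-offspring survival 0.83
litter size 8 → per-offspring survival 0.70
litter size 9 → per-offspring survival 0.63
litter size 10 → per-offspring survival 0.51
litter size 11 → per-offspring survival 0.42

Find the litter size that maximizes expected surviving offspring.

7

Expected surviving offspring = c × s(c):
  c=6: 6 × 0.93 = 5.580
  c=7: 7 × 0.83 = 5.810
  c=8: 8 × 0.70 = 5.600
  c=9: 9 × 0.63 = 5.670
  c=10: 10 × 0.51 = 5.100
  c=11: 11 × 0.42 = 4.620
Maximum at c = 7 (5.810 surviving offspring).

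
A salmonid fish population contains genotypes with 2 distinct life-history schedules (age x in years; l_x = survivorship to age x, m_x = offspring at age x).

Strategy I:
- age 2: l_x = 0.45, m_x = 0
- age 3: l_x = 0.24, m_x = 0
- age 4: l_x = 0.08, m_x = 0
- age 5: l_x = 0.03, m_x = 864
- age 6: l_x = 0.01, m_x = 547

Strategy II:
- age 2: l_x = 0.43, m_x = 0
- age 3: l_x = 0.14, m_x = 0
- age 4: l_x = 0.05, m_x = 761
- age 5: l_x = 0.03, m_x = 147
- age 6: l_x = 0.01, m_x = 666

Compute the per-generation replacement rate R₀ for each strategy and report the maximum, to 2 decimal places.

49.12

Strategy I: R₀ = 0.45×0 + 0.24×0 + 0.08×0 + 0.03×864 + 0.01×547 = 31.3900
Strategy II: R₀ = 0.43×0 + 0.14×0 + 0.05×761 + 0.03×147 + 0.01×666 = 49.1200
Highest R₀: strategy II with 49.1200.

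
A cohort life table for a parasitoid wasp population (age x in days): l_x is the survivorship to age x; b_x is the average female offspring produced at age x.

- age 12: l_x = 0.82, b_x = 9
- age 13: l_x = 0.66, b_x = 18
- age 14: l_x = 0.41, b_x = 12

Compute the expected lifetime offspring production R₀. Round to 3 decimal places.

R₀ = Σ l_x b_x:
  age 12: 0.82 × 9 = 7.3800
  age 13: 0.66 × 18 = 11.8800
  age 14: 0.41 × 12 = 4.9200
R₀ = 7.3800 + 11.8800 + 4.9200 = 24.1800

24.180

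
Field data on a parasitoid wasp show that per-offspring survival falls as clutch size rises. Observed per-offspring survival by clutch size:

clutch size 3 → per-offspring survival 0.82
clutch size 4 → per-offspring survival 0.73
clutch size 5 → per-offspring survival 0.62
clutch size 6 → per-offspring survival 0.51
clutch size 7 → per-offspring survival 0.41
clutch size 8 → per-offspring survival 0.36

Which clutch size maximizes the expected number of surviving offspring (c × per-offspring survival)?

5

Expected surviving offspring = c × s(c):
  c=3: 3 × 0.82 = 2.460
  c=4: 4 × 0.73 = 2.920
  c=5: 5 × 0.62 = 3.100
  c=6: 6 × 0.51 = 3.060
  c=7: 7 × 0.41 = 2.870
  c=8: 8 × 0.36 = 2.880
Maximum at c = 5 (3.100 surviving offspring).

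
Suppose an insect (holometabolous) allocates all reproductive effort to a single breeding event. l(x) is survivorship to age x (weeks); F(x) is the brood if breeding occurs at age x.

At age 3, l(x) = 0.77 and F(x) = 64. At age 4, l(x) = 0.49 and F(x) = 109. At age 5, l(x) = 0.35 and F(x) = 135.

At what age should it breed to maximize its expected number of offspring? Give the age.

4

Expected offspring if breeding at age x = l(x) × F(x):
  age 3: 0.77 × 64 = 49.280
  age 4: 0.49 × 109 = 53.410
  age 5: 0.35 × 135 = 47.250
Maximum at age 4 (53.410).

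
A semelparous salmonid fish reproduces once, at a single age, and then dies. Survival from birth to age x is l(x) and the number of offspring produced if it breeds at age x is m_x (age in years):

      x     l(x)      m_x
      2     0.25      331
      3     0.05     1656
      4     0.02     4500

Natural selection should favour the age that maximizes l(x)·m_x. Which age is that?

4

Expected offspring if breeding at age x = l(x) × m_x:
  age 2: 0.25 × 331 = 82.750
  age 3: 0.05 × 1656 = 82.800
  age 4: 0.02 × 4500 = 90.000
Maximum at age 4 (90.000).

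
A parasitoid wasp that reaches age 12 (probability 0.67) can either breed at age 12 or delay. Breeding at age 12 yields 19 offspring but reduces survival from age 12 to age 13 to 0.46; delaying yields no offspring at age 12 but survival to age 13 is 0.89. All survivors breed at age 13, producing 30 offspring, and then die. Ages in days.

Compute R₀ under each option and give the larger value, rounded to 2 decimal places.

breed at age 12: R₀ = 0.67 × (19 + 0.46 × 30) = 0.67 × 32.8000 = 21.9760
delay to age 13: R₀ = 0.67 × (0.89 × 30) = 0.67 × 26.7000 = 17.8890
Higher: breed at age 12 (21.9760).

21.98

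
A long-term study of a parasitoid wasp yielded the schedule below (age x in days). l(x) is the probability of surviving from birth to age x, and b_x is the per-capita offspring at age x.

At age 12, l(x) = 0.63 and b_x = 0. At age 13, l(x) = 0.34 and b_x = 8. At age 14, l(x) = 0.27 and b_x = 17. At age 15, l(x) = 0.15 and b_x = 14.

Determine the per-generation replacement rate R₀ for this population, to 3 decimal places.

R₀ = Σ l(x) b_x:
  age 12: 0.63 × 0 = 0.0000
  age 13: 0.34 × 8 = 2.7200
  age 14: 0.27 × 17 = 4.5900
  age 15: 0.15 × 14 = 2.1000
R₀ = 0.0000 + 2.7200 + 4.5900 + 2.1000 = 9.4100

9.410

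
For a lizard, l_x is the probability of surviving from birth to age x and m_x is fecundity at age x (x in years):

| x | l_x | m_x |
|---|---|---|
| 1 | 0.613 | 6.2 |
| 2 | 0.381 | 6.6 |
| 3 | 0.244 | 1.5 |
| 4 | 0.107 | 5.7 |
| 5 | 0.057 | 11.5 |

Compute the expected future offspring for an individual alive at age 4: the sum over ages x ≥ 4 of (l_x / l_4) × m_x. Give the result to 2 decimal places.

11.83

l_4 = 0.107. Conditional survival from age 4 to x is l_x / l_4.
  x=4: (0.107/0.107) × 5.7 = 5.7000
  x=5: (0.057/0.107) × 11.5 = 6.1262
Sum = 5.7000 + 6.1262 = 11.8262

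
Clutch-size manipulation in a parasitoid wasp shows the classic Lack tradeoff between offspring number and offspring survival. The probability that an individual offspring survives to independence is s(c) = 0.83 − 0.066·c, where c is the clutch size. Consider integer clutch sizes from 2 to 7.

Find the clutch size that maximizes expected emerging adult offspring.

Expected emerging adult offspring = c × s(c):
  c=2: 2 × 0.698 = 1.396
  c=3: 3 × 0.632 = 1.896
  c=4: 4 × 0.566 = 2.264
  c=5: 5 × 0.500 = 2.500
  c=6: 6 × 0.434 = 2.604
  c=7: 7 × 0.368 = 2.576
Maximum at c = 6 (2.604 emerging adult offspring).

6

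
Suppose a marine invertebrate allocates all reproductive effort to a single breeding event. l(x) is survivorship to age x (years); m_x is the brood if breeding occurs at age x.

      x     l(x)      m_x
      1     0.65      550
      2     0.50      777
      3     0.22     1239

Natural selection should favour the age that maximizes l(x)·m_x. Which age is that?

Expected offspring if breeding at age x = l(x) × m_x:
  age 1: 0.65 × 550 = 357.500
  age 2: 0.50 × 777 = 388.500
  age 3: 0.22 × 1239 = 272.580
Maximum at age 2 (388.500).

2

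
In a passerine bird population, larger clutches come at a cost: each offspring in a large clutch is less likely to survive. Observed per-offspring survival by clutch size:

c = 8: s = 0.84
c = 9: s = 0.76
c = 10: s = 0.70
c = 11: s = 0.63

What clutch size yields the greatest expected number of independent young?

10

Expected independent young = c × s(c):
  c=8: 8 × 0.84 = 6.720
  c=9: 9 × 0.76 = 6.840
  c=10: 10 × 0.70 = 7.000
  c=11: 11 × 0.63 = 6.930
Maximum at c = 10 (7.000 independent young).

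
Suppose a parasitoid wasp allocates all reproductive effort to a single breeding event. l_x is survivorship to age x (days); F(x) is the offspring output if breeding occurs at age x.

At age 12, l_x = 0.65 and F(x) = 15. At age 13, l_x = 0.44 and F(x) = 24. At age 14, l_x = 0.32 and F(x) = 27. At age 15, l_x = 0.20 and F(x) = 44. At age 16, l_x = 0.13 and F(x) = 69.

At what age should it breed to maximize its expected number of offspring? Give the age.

Expected offspring if breeding at age x = l_x × F(x):
  age 12: 0.65 × 15 = 9.750
  age 13: 0.44 × 24 = 10.560
  age 14: 0.32 × 27 = 8.640
  age 15: 0.20 × 44 = 8.800
  age 16: 0.13 × 69 = 8.970
Maximum at age 13 (10.560).

13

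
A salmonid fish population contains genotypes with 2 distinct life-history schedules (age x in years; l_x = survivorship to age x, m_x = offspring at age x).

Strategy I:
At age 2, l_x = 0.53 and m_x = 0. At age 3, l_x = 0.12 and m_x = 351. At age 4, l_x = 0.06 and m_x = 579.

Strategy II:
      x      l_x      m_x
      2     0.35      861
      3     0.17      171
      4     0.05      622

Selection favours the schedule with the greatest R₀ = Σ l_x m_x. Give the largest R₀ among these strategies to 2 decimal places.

361.52

Strategy I: R₀ = 0.53×0 + 0.12×351 + 0.06×579 = 76.8600
Strategy II: R₀ = 0.35×861 + 0.17×171 + 0.05×622 = 361.5200
Highest R₀: strategy II with 361.5200.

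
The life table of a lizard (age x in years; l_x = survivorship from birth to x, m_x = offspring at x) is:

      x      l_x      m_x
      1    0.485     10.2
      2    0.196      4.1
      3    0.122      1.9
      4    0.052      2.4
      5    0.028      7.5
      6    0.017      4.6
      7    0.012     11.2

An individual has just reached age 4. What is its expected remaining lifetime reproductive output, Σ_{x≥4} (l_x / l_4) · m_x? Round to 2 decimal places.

l_4 = 0.052. Conditional survival from age 4 to x is l_x / l_4.
  x=4: (0.052/0.052) × 2.4 = 2.4000
  x=5: (0.028/0.052) × 7.5 = 4.0385
  x=6: (0.017/0.052) × 4.6 = 1.5038
  x=7: (0.012/0.052) × 11.2 = 2.5846
Sum = 2.4000 + 4.0385 + 1.5038 + 2.5846 = 10.5269

10.53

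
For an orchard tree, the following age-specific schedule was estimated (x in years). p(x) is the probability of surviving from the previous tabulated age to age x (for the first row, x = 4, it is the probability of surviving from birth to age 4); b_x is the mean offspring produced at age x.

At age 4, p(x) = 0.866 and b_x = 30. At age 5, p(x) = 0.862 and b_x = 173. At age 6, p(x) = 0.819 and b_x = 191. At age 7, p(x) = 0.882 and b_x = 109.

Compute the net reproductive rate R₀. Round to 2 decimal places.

330.67

Survivorship from birth: l_x = p_4·p_5·…·p_x.
  l_4 = 0.86600
  l_5 = 0.74649
  l_6 = 0.61138
  l_7 = 0.53923
R₀ = Σ l_x b_x:
  age 4: 0.86600 × 30 = 25.9800
  age 5: 0.74649 × 173 = 129.1428
  age 6: 0.61138 × 191 = 116.7736
  age 7: 0.53923 × 109 = 58.7761
R₀ = 25.9800 + 129.1428 + 116.7736 + 58.7761 = 330.6724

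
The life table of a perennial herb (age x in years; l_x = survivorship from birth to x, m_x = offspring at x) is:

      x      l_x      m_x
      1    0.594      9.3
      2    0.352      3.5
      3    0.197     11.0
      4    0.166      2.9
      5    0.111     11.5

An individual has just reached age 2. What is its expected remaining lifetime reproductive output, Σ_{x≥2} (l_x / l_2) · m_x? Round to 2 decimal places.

14.65

l_2 = 0.352. Conditional survival from age 2 to x is l_x / l_2.
  x=2: (0.352/0.352) × 3.5 = 3.5000
  x=3: (0.197/0.352) × 11.0 = 6.1562
  x=4: (0.166/0.352) × 2.9 = 1.3676
  x=5: (0.111/0.352) × 11.5 = 3.6264
Sum = 3.5000 + 6.1562 + 1.3676 + 3.6264 = 14.6503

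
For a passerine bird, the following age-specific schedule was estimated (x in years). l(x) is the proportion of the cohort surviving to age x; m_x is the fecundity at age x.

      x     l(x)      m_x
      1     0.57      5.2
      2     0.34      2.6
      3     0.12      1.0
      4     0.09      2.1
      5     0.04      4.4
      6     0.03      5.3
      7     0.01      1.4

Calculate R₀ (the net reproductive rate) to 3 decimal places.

R₀ = Σ l(x) m_x:
  age 1: 0.57 × 5.2 = 2.9640
  age 2: 0.34 × 2.6 = 0.8840
  age 3: 0.12 × 1.0 = 0.1200
  age 4: 0.09 × 2.1 = 0.1890
  age 5: 0.04 × 4.4 = 0.1760
  age 6: 0.03 × 5.3 = 0.1590
  age 7: 0.01 × 1.4 = 0.0140
R₀ = 2.9640 + 0.8840 + 0.1200 + 0.1890 + 0.1760 + 0.1590 + 0.0140 = 4.5060

4.506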